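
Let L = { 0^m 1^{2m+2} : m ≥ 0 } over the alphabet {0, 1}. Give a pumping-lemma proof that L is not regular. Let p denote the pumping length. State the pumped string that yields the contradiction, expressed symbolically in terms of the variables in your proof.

Toward a contradiction, assume L is regular with pumping length p.
Take w = 0^p 1^{2p+2}. Then w ∈ L and |w| = 3p+2 ≥ p.
The pumping lemma gives a decomposition w = xyz where |xy| ≤ p and y is nonempty.
Because |xy| ≤ p and w begins with p copies of 0, we have y = 0^k with 1 ≤ k ≤ p.
Pump with i = 2: xy^2z = 0^{p+k} 1^{2p+2}. For this to lie in L we would need 2p+2 = 2(p+k)+2, which forces k = 0. But k ≥ 1, so xy^2z ∉ L.
This contradicts the pumping lemma, so L is not regular.

0^{p+k} 1^{2p+2}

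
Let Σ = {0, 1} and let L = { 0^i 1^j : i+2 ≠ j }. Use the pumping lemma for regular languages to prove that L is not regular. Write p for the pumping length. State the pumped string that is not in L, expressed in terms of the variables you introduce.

Toward a contradiction, assume L is regular with pumping length p.
Choose w = 0^p 1^{p+p!+2}. Since p ≠ (p+p!+2)-2 = p+p!, w ∈ L; and |w| ≥ p.
Write w = xyz as guaranteed by the lemma, with |xy| ≤ p and |y| > 0.
Since the first p symbols of w are all 0's and |xy| ≤ p, y lies entirely in the leading 0-block: y = 0^k for some k with 1 ≤ k ≤ p.
Since 1 ≤ k ≤ p, k divides p!; set t = 1 + p!/k. Then xy^t z has p + (p!/k)·k = p + p! copies of 0. Now the 0-count is p+p! and (1-count)-2 = (p+p!+2)-2 = p+p!, so i+2 ≠ j fails. So xy^t z = 0^{p+p!} 1^{p+p!+2} ∉ L.
This contradicts the pumping lemma, so L is not regular.

0^{p+p!} 1^{p+p!+2}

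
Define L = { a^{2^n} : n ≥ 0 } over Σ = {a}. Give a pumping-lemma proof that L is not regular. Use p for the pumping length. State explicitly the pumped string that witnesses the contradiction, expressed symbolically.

a^{2^p+k}

Suppose for contradiction that L is regular, and let p be the pumping length.
Take w = a^{2^p} ∈ L with |w| = 2^p ≥ p.
The pumping lemma gives a decomposition w = xyz where |xy| ≤ p and |y| ≥ 1.
Then y = a^k for some k with 1 ≤ k ≤ p.
Pump with i = 2: xy^2z = a^{2^p+k}. Since 1 ≤ k ≤ p < 2^p, we have 2^p < 2^p+k < 2^{p+1}, so 2^p+k is not a power of 2. So xy^2z ∉ L.
Contradiction. Therefore L is not regular.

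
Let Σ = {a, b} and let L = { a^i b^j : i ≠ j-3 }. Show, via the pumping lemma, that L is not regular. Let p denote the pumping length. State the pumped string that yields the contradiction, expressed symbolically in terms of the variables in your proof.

Suppose for contradiction that L is regular, and let p be the pumping length.
Choose w = a^p b^{p+p!+3}. Since p ≠ (p+p!+3)-3 = p+p!, w ∈ L; and |w| ≥ p.
Write w = xyz as guaranteed by the lemma, with |xy| ≤ p and |y| ≥ 1.
Because |xy| ≤ p and w begins with p copies of a, we have y = a^k with 1 ≤ k ≤ p.
Since 1 ≤ k ≤ p, k divides p!; set t = 1 + p!/k. Then xy^t z has p + (p!/k)·k = p + p! copies of a. Now the a-count is p+p! and (b-count)-3 = (p+p!+3)-3 = p+p!, so i ≠ j-3 fails. So xy^t z = a^{p+p!} b^{p+p!+3} ∉ L.
Contradiction. Therefore L is not regular.

a^{p+p!} b^{p+p!+3}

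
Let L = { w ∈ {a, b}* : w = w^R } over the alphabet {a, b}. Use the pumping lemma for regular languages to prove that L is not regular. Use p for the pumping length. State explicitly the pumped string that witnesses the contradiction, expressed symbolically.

Suppose for contradiction that L is regular, and let p be the pumping length.
Take w = a^p b a^p, a palindrome of length 2p+1 ≥ p.
By the pumping lemma, w = xyz with |xy| ≤ p and |y| > 0.
Since the first p symbols of w are all a's and |xy| ≤ p, y lies entirely in the leading a-block: y = a^k for some k with 1 ≤ k ≤ p.
Pump with i = 2: xy^2z = a^{p+k} b a^p. Its reverse is a^p b a^{p+k}, which differs from xy^2z since k ≥ 1. So xy^2z is not a palindrome and xy^2z ∉ L.
Contradiction. Therefore L is not regular.

a^{p+k} b a^p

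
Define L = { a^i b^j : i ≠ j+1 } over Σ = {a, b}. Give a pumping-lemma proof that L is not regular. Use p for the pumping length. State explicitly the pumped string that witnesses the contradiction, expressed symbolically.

Toward a contradiction, assume L is regular with pumping length p.
Choose w = a^p b^{p+p!-1}. Since p ≠ (p+p!-1)+1 = p+p!, w ∈ L; and |w| ≥ p.
Write w = xyz as guaranteed by the lemma, with |xy| ≤ p and |y| > 0.
Because |xy| ≤ p and w begins with p copies of a, we have y = a^k with 1 ≤ k ≤ p.
Since 1 ≤ k ≤ p, k divides p!; set t = 1 + p!/k. Then xy^t z has p + (p!/k)·k = p + p! copies of a. Now the a-count is p+p! and (b-count)+1 = (p+p!-1)+1 = p+p!, so i ≠ j+1 fails. So xy^t z = a^{p+p!} b^{p+p!-1} ∉ L.
This contradicts the pumping lemma, so L is not regular.

a^{p+p!} b^{p+p!-1}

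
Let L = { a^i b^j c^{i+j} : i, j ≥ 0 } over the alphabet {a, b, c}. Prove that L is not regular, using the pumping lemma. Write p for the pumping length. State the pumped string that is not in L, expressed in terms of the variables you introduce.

a^{p+k} b^p c^{2p}

Assume L is regular. Let p be the pumping length given by the pumping lemma.
Take w = a^p b^p c^{2p} ∈ L (with i=j=p, i+j=2p), |w| = 4p ≥ p.
Write w = xyz as guaranteed by the lemma, with |xy| ≤ p and |y| > 0.
Since the first p symbols of w are all a's and |xy| ≤ p, y lies entirely in the leading a-block: y = a^k for some k with 1 ≤ k ≤ p.
Consider xy^2z = a^{p+k} b^p c^{2p}. Now the a- and b-counts sum to 2p+k, but the c-count is 2p ≠ 2p+k. So xy^2z ∉ L.
Contradiction. Therefore L is not regular.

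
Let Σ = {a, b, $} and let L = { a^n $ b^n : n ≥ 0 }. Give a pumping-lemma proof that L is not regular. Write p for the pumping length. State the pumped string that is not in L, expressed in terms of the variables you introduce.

Assume L is regular; let p be its pumping constant.
Take w = a^p $ b^p ∈ L with |w| = 2p+1 ≥ p.
Write w = xyz as guaranteed by the lemma, with |xy| ≤ p and |y| ≥ 1.
Since the first p symbols of w are all a's and |xy| ≤ p, y lies entirely in the leading a-block: y = a^k for some k with 1 ≤ k ≤ p.
Pump with i = 2: xy^2z = a^{p+k} $ b^p, which would require p+k = p. But k ≥ 1, so xy^2z ∉ L.
This contradicts the pumping lemma, so L is not regular.

a^{p+k} $ b^p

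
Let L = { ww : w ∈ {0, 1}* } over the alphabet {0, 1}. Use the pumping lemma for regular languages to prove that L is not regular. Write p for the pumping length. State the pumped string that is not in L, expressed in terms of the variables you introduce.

0^{p+k} 1^p 0^p 1^p

Assume L is regular. Let p be the pumping length given by the pumping lemma.
Take w = 0^p 1^p 0^p 1^p = uu where u = 0^p1^p; then w ∈ L and |w| = 4p ≥ p.
The pumping lemma gives a decomposition w = xyz where |xy| ≤ p and y is nonempty.
Because |xy| ≤ p and w begins with p copies of 0, we have y = 0^k with 1 ≤ k ≤ p.
Pump with i = 2: xy^2z = 0^{p+k} 1^p 0^p 1^p, of length 4p+k. Suppose this equals vv. The string starts with 0 and ends with 1, so v does too; thus the boundary between the two copies of v is a 1→0 transition. There is exactly one such transition, at position 2p+k, so |v| = 2p+k and |vv| = 4p+2k ≠ 4p+k since k ≥ 1. So xy^2z ∉ L.
Contradiction. Therefore L is not regular.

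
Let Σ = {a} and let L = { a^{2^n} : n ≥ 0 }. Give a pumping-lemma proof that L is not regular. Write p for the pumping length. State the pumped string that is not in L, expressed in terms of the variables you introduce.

a^{2^p+k}

Toward a contradiction, assume L is regular with pumping length p.
Take w = a^{2^p} ∈ L with |w| = 2^p ≥ p.
The pumping lemma gives a decomposition w = xyz where |xy| ≤ p and y is nonempty.
Then y = a^k for some k with 1 ≤ k ≤ p.
Pump with i = 2: xy^2z = a^{2^p+k}. Since 1 ≤ k ≤ p < 2^p, we have 2^p < 2^p+k < 2^{p+1}, so 2^p+k is not a power of 2. So xy^2z ∉ L.
Contradiction. Therefore L is not regular.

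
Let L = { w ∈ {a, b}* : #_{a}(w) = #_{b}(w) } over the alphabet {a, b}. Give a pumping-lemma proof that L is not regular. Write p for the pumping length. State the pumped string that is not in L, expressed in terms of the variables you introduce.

a^{p+k} b^p

Suppose for contradiction that L is regular, and let p be the pumping length.
Choose w = a^p b^p ∈ L with |w| = 2p ≥ p.
By the pumping lemma, w = xyz with |xy| ≤ p and |y| > 0.
The first p characters of w are a's, so xy (and hence y) consists only of a's. Write y = a^k, 1 ≤ k ≤ p.
Pump with i = 2: xy^2z = a^{p+k} b^p has p+k occurrences of a but only p of b. Since k ≥ 1 the counts differ, so xy^2z ∉ L.
This contradicts the pumping lemma, so L is not regular.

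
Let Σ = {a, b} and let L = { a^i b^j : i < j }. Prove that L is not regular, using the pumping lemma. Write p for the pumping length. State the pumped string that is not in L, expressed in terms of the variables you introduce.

Toward a contradiction, assume L is regular with pumping length p.
Choose w = a^p b^{p+1} ∈ L, with |w| = 2p+1 ≥ p.
By the pumping lemma, w = xyz with |xy| ≤ p and y is nonempty.
The first p characters of w are a's, so xy (and hence y) consists only of a's. Write y = a^k, 1 ≤ k ≤ p.
Consider xy^2z = a^{p+k} b^{p+1}. Since k ≥ 1, the a-count p+k is at least p+1, so i < j fails; thus xy^2z ∉ L.
Contradiction. Therefore L is not regular.

a^{p+k} b^{p+1}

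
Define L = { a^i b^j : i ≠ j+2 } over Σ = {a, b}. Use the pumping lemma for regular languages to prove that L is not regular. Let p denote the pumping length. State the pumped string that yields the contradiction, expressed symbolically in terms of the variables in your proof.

a^{p+p!} b^{p+p!-2}

Suppose for contradiction that L is regular, and let p be the pumping length.
Choose w = a^p b^{p+p!-2}. Since p ≠ (p+p!-2)+2 = p+p!, w ∈ L; and |w| ≥ p.
The pumping lemma gives a decomposition w = xyz where |xy| ≤ p and |y| > 0.
Because |xy| ≤ p and w begins with p copies of a, we have y = a^k with 1 ≤ k ≤ p.
Since 1 ≤ k ≤ p, k divides p!; set t = 1 + p!/k. Then xy^t z has p + (p!/k)·k = p + p! copies of a. Now the a-count is p+p! and (b-count)+2 = (p+p!-2)+2 = p+p!, so i ≠ j+2 fails. So xy^t z = a^{p+p!} b^{p+p!-2} ∉ L.
This contradicts the pumping lemma, so L is not regular.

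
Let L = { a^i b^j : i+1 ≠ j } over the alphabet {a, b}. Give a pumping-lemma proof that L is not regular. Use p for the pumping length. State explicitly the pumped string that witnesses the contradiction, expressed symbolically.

a^{p+p!} b^{p+p!+1}

Toward a contradiction, assume L is regular with pumping length p.
Choose w = a^p b^{p+p!+1}. Since p ≠ (p+p!+1)-1 = p+p!, w ∈ L; and |w| ≥ p.
The pumping lemma gives a decomposition w = xyz where |xy| ≤ p and y is nonempty.
Since the first p symbols of w are all a's and |xy| ≤ p, y lies entirely in the leading a-block: y = a^k for some k with 1 ≤ k ≤ p.
Since 1 ≤ k ≤ p, k divides p!; set t = 1 + p!/k. Then xy^t z has p + (p!/k)·k = p + p! copies of a. Now the a-count is p+p! and (b-count)-1 = (p+p!+1)-1 = p+p!, so i+1 ≠ j fails. So xy^t z = a^{p+p!} b^{p+p!+1} ∉ L.
This is a contradiction; hence L is not regular.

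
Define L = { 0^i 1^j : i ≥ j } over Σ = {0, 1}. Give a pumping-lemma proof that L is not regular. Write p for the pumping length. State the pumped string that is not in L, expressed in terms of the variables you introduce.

0^{p-k} 1^p

Toward a contradiction, assume L is regular with pumping length p.
Choose w = 0^p 1^p ∈ L, with |w| = 2p ≥ p.
The pumping lemma gives a decomposition w = xyz where |xy| ≤ p and y is nonempty.
Because |xy| ≤ p and w begins with p copies of 0, we have y = 0^k with 1 ≤ k ≤ p.
Consider xy^0z = xz = 0^{p-k} 1^p. Since k ≥ 1, the 0-count p-k is less than p, so i ≥ j fails; thus xz ∉ L.
This contradicts the pumping lemma, so L is not regular.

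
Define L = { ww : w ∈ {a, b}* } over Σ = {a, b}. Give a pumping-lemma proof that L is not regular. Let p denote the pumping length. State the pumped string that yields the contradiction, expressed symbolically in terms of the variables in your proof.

Assume L is regular; let p be its pumping constant.
Take w = a^p b^p a^p b^p = uu where u = a^pb^p; then w ∈ L and |w| = 4p ≥ p.
The pumping lemma gives a decomposition w = xyz where |xy| ≤ p and y is nonempty.
Since the first p symbols of w are all a's and |xy| ≤ p, y lies entirely in the leading a-block: y = a^k for some k with 1 ≤ k ≤ p.
Pump with i = 2: xy^2z = a^{p+k} b^p a^p b^p, of length 4p+k. Suppose this equals vv. The string starts with a and ends with b, so v does too; thus the boundary between the two copies of v is a b→a transition. There is exactly one such transition, at position 2p+k, so |v| = 2p+k and |vv| = 4p+2k ≠ 4p+k since k ≥ 1. So xy^2z ∉ L.
Contradiction. Therefore L is not regular.

a^{p+k} b^p a^p b^p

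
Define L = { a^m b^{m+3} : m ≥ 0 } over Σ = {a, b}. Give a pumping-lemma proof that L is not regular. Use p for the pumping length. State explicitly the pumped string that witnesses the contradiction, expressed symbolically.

Toward a contradiction, assume L is regular with pumping length p.
Choose w = a^p b^{p+3}, which is in L with |w| = 2p+3 ≥ p.
Write w = xyz as guaranteed by the lemma, with |xy| ≤ p and y is nonempty.
Since the first p symbols of w are all a's and |xy| ≤ p, y lies entirely in the leading a-block: y = a^k for some k with 1 ≤ k ≤ p.
Pump with i = 2: xy^2z = a^{p+k} b^{p+3}. For this to lie in L we would need p+3 = (p+k)+3, which forces k = 0. But k ≥ 1, so xy^2z ∉ L.
This is a contradiction; hence L is not regular.

a^{p+k} b^{p+3}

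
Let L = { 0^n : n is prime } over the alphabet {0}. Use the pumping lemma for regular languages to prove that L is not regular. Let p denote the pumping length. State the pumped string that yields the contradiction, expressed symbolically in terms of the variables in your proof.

0^{q(1+k)}

Assume L is regular; let p be its pumping constant.
Let q be a prime with q ≥ p+2 (infinitely many primes exist), and take w = 0^q ∈ L with |w| = q ≥ p.
The pumping lemma gives a decomposition w = xyz where |xy| ≤ p and |y| > 0.
Then y = 0^k for some k with 1 ≤ k ≤ p.
Since 1 ≤ k ≤ p, |xz| = q-k. Pump with i = q+1: |xy^{q+1}z| = (q-k)+(q+1)k = q+qk = q(1+k), which is composite (both factors ≥ 2). So xy^{q+1}z = 0^{q(1+k)} ∉ L.
This is a contradiction; hence L is not regular.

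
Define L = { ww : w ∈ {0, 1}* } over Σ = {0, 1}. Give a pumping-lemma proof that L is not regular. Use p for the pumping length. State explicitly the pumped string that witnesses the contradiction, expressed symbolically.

0^{p+k} 1^p 0^p 1^p

Assume L is regular; let p be its pumping constant.
Take w = 0^p 1^p 0^p 1^p = uu where u = 0^p1^p; then w ∈ L and |w| = 4p ≥ p.
Write w = xyz as guaranteed by the lemma, with |xy| ≤ p and |y| ≥ 1.
The first p characters of w are 0's, so xy (and hence y) consists only of 0's. Write y = 0^k, 1 ≤ k ≤ p.
Pump with i = 2: xy^2z = 0^{p+k} 1^p 0^p 1^p, of length 4p+k. Suppose this equals vv. The string starts with 0 and ends with 1, so v does too; thus the boundary between the two copies of v is a 1→0 transition. There is exactly one such transition, at position 2p+k, so |v| = 2p+k and |vv| = 4p+2k ≠ 4p+k since k ≥ 1. So xy^2z ∉ L.
Contradiction. Therefore L is not regular.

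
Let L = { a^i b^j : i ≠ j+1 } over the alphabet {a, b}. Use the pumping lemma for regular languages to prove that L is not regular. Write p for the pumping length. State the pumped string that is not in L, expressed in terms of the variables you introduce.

Toward a contradiction, assume L is regular with pumping length p.
Choose w = a^p b^{p+p!-1}. Since p ≠ (p+p!-1)+1 = p+p!, w ∈ L; and |w| ≥ p.
The pumping lemma gives a decomposition w = xyz where |xy| ≤ p and y is nonempty.
The first p characters of w are a's, so xy (and hence y) consists only of a's. Write y = a^k, 1 ≤ k ≤ p.
Since 1 ≤ k ≤ p, k divides p!; set t = 1 + p!/k. Then xy^t z has p + (p!/k)·k = p + p! copies of a. Now the a-count is p+p! and (b-count)+1 = (p+p!-1)+1 = p+p!, so i ≠ j+1 fails. So xy^t z = a^{p+p!} b^{p+p!-1} ∉ L.
This contradicts the pumping lemma, so L is not regular.

a^{p+p!} b^{p+p!-1}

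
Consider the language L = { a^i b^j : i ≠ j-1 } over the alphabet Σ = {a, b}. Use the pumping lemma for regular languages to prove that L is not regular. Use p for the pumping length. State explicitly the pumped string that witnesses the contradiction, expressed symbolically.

a^{p+p!} b^{p+p!+1}

Suppose for contradiction that L is regular, and let p be the pumping length.
Choose w = a^p b^{p+p!+1}. Since p ≠ (p+p!+1)-1 = p+p!, w ∈ L; and |w| ≥ p.
By the pumping lemma, w = xyz with |xy| ≤ p and |y| > 0.
Since the first p symbols of w are all a's and |xy| ≤ p, y lies entirely in the leading a-block: y = a^k for some k with 1 ≤ k ≤ p.
Since 1 ≤ k ≤ p, k divides p!; set t = 1 + p!/k. Then xy^t z has p + (p!/k)·k = p + p! copies of a. Now the a-count is p+p! and (b-count)-1 = (p+p!+1)-1 = p+p!, so i ≠ j-1 fails. So xy^t z = a^{p+p!} b^{p+p!+1} ∉ L.
This contradicts the pumping lemma, so L is not regular.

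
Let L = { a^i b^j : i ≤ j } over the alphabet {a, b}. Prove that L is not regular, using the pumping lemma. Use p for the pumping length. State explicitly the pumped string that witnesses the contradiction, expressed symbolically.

Toward a contradiction, assume L is regular with pumping length p.
Choose w = a^p b^p ∈ L, with |w| = 2p ≥ p.
By the pumping lemma, w = xyz with |xy| ≤ p and |y| > 0.
The first p characters of w are a's, so xy (and hence y) consists only of a's. Write y = a^k, 1 ≤ k ≤ p.
Consider xy^2z = a^{p+k} b^p. Since k ≥ 1, the a-count p+k exceeds the b-count p, so i ≤ j fails; thus xy^2z ∉ L.
This contradicts the pumping lemma, so L is not regular.

a^{p+k} b^p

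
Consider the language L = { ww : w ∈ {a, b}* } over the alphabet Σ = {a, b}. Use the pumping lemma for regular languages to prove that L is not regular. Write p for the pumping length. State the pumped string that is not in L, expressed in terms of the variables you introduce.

Assume L is regular. Let p be the pumping length given by the pumping lemma.
Take w = a^p b^p a^p b^p = uu where u = a^pb^p; then w ∈ L and |w| = 4p ≥ p.
By the pumping lemma, w = xyz with |xy| ≤ p and |y| ≥ 1.
Because |xy| ≤ p and w begins with p copies of a, we have y = a^k with 1 ≤ k ≤ p.
Pump with i = 2: xy^2z = a^{p+k} b^p a^p b^p, of length 4p+k. Suppose this equals vv. The string starts with a and ends with b, so v does too; thus the boundary between the two copies of v is a b→a transition. There is exactly one such transition, at position 2p+k, so |v| = 2p+k and |vv| = 4p+2k ≠ 4p+k since k ≥ 1. So xy^2z ∉ L.
Contradiction. Therefore L is not regular.

a^{p+k} b^p a^p b^p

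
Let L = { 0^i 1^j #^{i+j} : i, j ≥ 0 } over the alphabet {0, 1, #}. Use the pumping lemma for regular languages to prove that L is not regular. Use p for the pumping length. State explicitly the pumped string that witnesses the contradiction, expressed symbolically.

0^{p+k} 1^p #^{2p}

Assume L is regular. Let p be the pumping length given by the pumping lemma.
Take w = 0^p 1^p #^{2p} ∈ L (with i=j=p, i+j=2p), |w| = 4p ≥ p.
By the pumping lemma, w = xyz with |xy| ≤ p and |y| ≥ 1.
Because |xy| ≤ p and w begins with p copies of 0, we have y = 0^k with 1 ≤ k ≤ p.
Consider xy^2z = 0^{p+k} 1^p #^{2p}. Now the 0- and 1-counts sum to 2p+k, but the #-count is 2p ≠ 2p+k. So xy^2z ∉ L.
This contradicts the pumping lemma, so L is not regular.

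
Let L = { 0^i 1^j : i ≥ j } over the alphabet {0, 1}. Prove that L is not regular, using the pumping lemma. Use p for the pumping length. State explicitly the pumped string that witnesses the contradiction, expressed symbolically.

Assume L is regular; let p be its pumping constant.
Choose w = 0^p 1^p ∈ L, with |w| = 2p ≥ p.
The pumping lemma gives a decomposition w = xyz where |xy| ≤ p and y is nonempty.
The first p characters of w are 0's, so xy (and hence y) consists only of 0's. Write y = 0^k, 1 ≤ k ≤ p.
Consider xy^0z = xz = 0^{p-k} 1^p. Since k ≥ 1, the 0-count p-k is less than p, so i ≥ j fails; thus xz ∉ L.
This contradicts the pumping lemma, so L is not regular.

0^{p-k} 1^p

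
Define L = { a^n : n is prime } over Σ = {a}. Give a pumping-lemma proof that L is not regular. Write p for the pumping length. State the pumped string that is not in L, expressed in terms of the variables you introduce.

Suppose for contradiction that L is regular, and let p be the pumping length.
Let q be a prime with q ≥ p+2 (infinitely many primes exist), and take w = a^q ∈ L with |w| = q ≥ p.
Write w = xyz as guaranteed by the lemma, with |xy| ≤ p and |y| ≥ 1.
Then y = a^k for some k with 1 ≤ k ≤ p.
Since 1 ≤ k ≤ p, |xz| = q-k. Pump with i = q+1: |xy^{q+1}z| = (q-k)+(q+1)k = q+qk = q(1+k), which is composite (both factors ≥ 2). So xy^{q+1}z = a^{q(1+k)} ∉ L.
This is a contradiction; hence L is not regular.

a^{q(1+k)}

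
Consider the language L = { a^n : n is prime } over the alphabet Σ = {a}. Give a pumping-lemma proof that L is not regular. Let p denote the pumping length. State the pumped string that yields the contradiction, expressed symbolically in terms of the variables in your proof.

Toward a contradiction, assume L is regular with pumping length p.
Let q be a prime with q ≥ p+2 (infinitely many primes exist), and take w = a^q ∈ L with |w| = q ≥ p.
Write w = xyz as guaranteed by the lemma, with |xy| ≤ p and |y| ≥ 1.
Then y = a^k for some k with 1 ≤ k ≤ p.
Since 1 ≤ k ≤ p, |xz| = q-k. Pump with i = q+1: |xy^{q+1}z| = (q-k)+(q+1)k = q+qk = q(1+k), which is composite (both factors ≥ 2). So xy^{q+1}z = a^{q(1+k)} ∉ L.
This is a contradiction; hence L is not regular.

a^{q(1+k)}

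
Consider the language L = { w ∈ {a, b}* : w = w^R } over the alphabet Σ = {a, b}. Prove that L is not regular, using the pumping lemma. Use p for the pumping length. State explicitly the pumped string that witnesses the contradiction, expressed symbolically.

Toward a contradiction, assume L is regular with pumping length p.
Take w = a^p b a^p, a palindrome of length 2p+1 ≥ p.
By the pumping lemma, w = xyz with |xy| ≤ p and |y| > 0.
The first p characters of w are a's, so xy (and hence y) consists only of a's. Write y = a^k, 1 ≤ k ≤ p.
Pump with i = 2: xy^2z = a^{p+k} b a^p. Its reverse is a^p b a^{p+k}, which differs from xy^2z since k ≥ 1. So xy^2z is not a palindrome and xy^2z ∉ L.
Contradiction. Therefore L is not regular.

a^{p+k} b a^p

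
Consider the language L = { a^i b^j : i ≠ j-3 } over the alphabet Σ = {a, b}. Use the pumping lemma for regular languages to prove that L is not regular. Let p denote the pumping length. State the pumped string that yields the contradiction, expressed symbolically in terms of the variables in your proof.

Assume L is regular; let p be its pumping constant.
Choose w = a^p b^{p+p!+3}. Since p ≠ (p+p!+3)-3 = p+p!, w ∈ L; and |w| ≥ p.
Write w = xyz as guaranteed by the lemma, with |xy| ≤ p and y is nonempty.
Because |xy| ≤ p and w begins with p copies of a, we have y = a^k with 1 ≤ k ≤ p.
Since 1 ≤ k ≤ p, k divides p!; set t = 1 + p!/k. Then xy^t z has p + (p!/k)·k = p + p! copies of a. Now the a-count is p+p! and (b-count)-3 = (p+p!+3)-3 = p+p!, so i ≠ j-3 fails. So xy^t z = a^{p+p!} b^{p+p!+3} ∉ L.
This contradicts the pumping lemma, so L is not regular.

a^{p+p!} b^{p+p!+3}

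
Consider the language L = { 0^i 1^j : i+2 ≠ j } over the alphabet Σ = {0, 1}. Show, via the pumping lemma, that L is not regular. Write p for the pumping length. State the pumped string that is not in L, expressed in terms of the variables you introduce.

0^{p+p!} 1^{p+p!+2}

Assume L is regular; let p be its pumping constant.
Choose w = 0^p 1^{p+p!+2}. Since p ≠ (p+p!+2)-2 = p+p!, w ∈ L; and |w| ≥ p.
Write w = xyz as guaranteed by the lemma, with |xy| ≤ p and y is nonempty.
The first p characters of w are 0's, so xy (and hence y) consists only of 0's. Write y = 0^k, 1 ≤ k ≤ p.
Since 1 ≤ k ≤ p, k divides p!; set t = 1 + p!/k. Then xy^t z has p + (p!/k)·k = p + p! copies of 0. Now the 0-count is p+p! and (1-count)-2 = (p+p!+2)-2 = p+p!, so i+2 ≠ j fails. So xy^t z = 0^{p+p!} 1^{p+p!+2} ∉ L.
Contradiction. Therefore L is not regular.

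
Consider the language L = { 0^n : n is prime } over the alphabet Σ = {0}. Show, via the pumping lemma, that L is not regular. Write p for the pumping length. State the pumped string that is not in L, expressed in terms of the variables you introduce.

0^{q(1+k)}

Toward a contradiction, assume L is regular with pumping length p.
Let q be a prime with q ≥ p+2 (infinitely many primes exist), and take w = 0^q ∈ L with |w| = q ≥ p.
Write w = xyz as guaranteed by the lemma, with |xy| ≤ p and |y| ≥ 1.
Then y = 0^k for some k with 1 ≤ k ≤ p.
Since 1 ≤ k ≤ p, |xz| = q-k. Pump with i = q+1: |xy^{q+1}z| = (q-k)+(q+1)k = q+qk = q(1+k), which is composite (both factors ≥ 2). So xy^{q+1}z = 0^{q(1+k)} ∉ L.
Contradiction. Therefore L is not regular.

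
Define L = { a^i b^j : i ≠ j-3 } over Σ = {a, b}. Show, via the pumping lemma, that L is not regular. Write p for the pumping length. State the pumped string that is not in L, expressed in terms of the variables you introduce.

a^{p+p!} b^{p+p!+3}

Assume L is regular; let p be its pumping constant.
Choose w = a^p b^{p+p!+3}. Since p ≠ (p+p!+3)-3 = p+p!, w ∈ L; and |w| ≥ p.
By the pumping lemma, w = xyz with |xy| ≤ p and y is nonempty.
Because |xy| ≤ p and w begins with p copies of a, we have y = a^k with 1 ≤ k ≤ p.
Since 1 ≤ k ≤ p, k divides p!; set t = 1 + p!/k. Then xy^t z has p + (p!/k)·k = p + p! copies of a. Now the a-count is p+p! and (b-count)-3 = (p+p!+3)-3 = p+p!, so i ≠ j-3 fails. So xy^t z = a^{p+p!} b^{p+p!+3} ∉ L.
This is a contradiction; hence L is not regular.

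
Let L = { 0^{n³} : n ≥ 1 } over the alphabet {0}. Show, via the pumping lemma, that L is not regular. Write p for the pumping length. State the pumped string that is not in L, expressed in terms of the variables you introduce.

0^{p³+k}

Toward a contradiction, assume L is regular with pumping length p.
Take w = 0^{p³} ∈ L with |w| = p³ ≥ p.
Write w = xyz as guaranteed by the lemma, with |xy| ≤ p and y is nonempty.
Then y = 0^k for some k with 1 ≤ k ≤ p.
Pump with i = 2: xy^2z = 0^{p³+k}. Since 1 ≤ k ≤ p, p³ < p³+k ≤ p³+p < p³+3p²+3p+1 = (p+1)³, so p³+k is not a perfect cube. So xy^2z ∉ L.
This is a contradiction; hence L is not regular.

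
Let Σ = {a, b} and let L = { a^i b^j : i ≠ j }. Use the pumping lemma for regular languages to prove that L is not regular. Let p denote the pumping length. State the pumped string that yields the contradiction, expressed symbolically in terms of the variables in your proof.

a^{p+p!} b^{p+p!}

Suppose for contradiction that L is regular, and let p be the pumping length.
Choose w = a^p b^{p+p!}. Since p ≠ p+p!, w ∈ L; and |w| ≥ p.
The pumping lemma gives a decomposition w = xyz where |xy| ≤ p and y is nonempty.
The first p characters of w are a's, so xy (and hence y) consists only of a's. Write y = a^k, 1 ≤ k ≤ p.
Since 1 ≤ k ≤ p, k divides p!; set t = 1 + p!/k. Then xy^t z has p + (p!/k)·k = p + p! copies of a. Now the a-count equals the b-count, so i ≠ j fails. So xy^t z = a^{p+p!} b^{p+p!} ∉ L.
This is a contradiction; hence L is not regular.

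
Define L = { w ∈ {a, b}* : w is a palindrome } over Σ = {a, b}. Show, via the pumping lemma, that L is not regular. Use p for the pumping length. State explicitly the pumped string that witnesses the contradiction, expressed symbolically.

a^{p+k} b a^p

Assume L is regular. Let p be the pumping length given by the pumping lemma.
Take w = a^p b a^p, a palindrome of length 2p+1 ≥ p.
Write w = xyz as guaranteed by the lemma, with |xy| ≤ p and |y| > 0.
The first p characters of w are a's, so xy (and hence y) consists only of a's. Write y = a^k, 1 ≤ k ≤ p.
Pump with i = 2: xy^2z = a^{p+k} b a^p. Its reverse is a^p b a^{p+k}, which differs from xy^2z since k ≥ 1. So xy^2z is not a palindrome and xy^2z ∉ L.
This contradicts the pumping lemma, so L is not regular.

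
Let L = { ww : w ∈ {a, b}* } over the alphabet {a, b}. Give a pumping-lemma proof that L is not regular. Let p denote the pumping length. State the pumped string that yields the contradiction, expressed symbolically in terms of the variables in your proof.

a^{p+k} b^p a^p b^p

Toward a contradiction, assume L is regular with pumping length p.
Take w = a^p b^p a^p b^p = uu where u = a^pb^p; then w ∈ L and |w| = 4p ≥ p.
By the pumping lemma, w = xyz with |xy| ≤ p and |y| > 0.
The first p characters of w are a's, so xy (and hence y) consists only of a's. Write y = a^k, 1 ≤ k ≤ p.
Pump with i = 2: xy^2z = a^{p+k} b^p a^p b^p, of length 4p+k. Suppose this equals vv. The string starts with a and ends with b, so v does too; thus the boundary between the two copies of v is a b→a transition. There is exactly one such transition, at position 2p+k, so |v| = 2p+k and |vv| = 4p+2k ≠ 4p+k since k ≥ 1. So xy^2z ∉ L.
This is a contradiction; hence L is not regular.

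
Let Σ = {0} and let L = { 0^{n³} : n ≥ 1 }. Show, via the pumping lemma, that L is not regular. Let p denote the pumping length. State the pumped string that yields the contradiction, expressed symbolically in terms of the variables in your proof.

Suppose for contradiction that L is regular, and let p be the pumping length.
Take w = 0^{p³} ∈ L with |w| = p³ ≥ p.
By the pumping lemma, w = xyz with |xy| ≤ p and |y| > 0.
Then y = 0^k for some k with 1 ≤ k ≤ p.
Pump with i = 2: xy^2z = 0^{p³+k}. Since 1 ≤ k ≤ p, p³ < p³+k ≤ p³+p < p³+3p²+3p+1 = (p+1)³, so p³+k is not a perfect cube. So xy^2z ∉ L.
Contradiction. Therefore L is not regular.

0^{p³+k}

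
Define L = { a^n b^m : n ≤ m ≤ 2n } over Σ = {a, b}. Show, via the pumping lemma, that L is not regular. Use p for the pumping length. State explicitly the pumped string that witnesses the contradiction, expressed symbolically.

Assume L is regular. Let p be the pumping length given by the pumping lemma.
Take w = a^p b^p ∈ L (since p ≤ p ≤ 2p), with |w| = 2p ≥ p.
By the pumping lemma, w = xyz with |xy| ≤ p and y is nonempty.
The first p characters of w are a's, so xy (and hence y) consists only of a's. Write y = a^k, 1 ≤ k ≤ p.
Pump with i = 2: xy^2z = a^{p+k} b^p. Now n = p+k > p = m, so the condition n ≤ m fails. Thus xy^2z ∉ L.
This is a contradiction; hence L is not regular.

a^{p+k} b^p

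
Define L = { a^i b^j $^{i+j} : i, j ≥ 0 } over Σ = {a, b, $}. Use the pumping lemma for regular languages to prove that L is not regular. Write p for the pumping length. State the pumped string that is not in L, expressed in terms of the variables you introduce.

Suppose for contradiction that L is regular, and let p be the pumping length.
Take w = a^p b^p $^{2p} ∈ L (with i=j=p, i+j=2p), |w| = 4p ≥ p.
Write w = xyz as guaranteed by the lemma, with |xy| ≤ p and y is nonempty.
Since the first p symbols of w are all a's and |xy| ≤ p, y lies entirely in the leading a-block: y = a^k for some k with 1 ≤ k ≤ p.
Consider xy^2z = a^{p+k} b^p $^{2p}. Now the a- and b-counts sum to 2p+k, but the $-count is 2p ≠ 2p+k. So xy^2z ∉ L.
Contradiction. Therefore L is not regular.

a^{p+k} b^p $^{2p}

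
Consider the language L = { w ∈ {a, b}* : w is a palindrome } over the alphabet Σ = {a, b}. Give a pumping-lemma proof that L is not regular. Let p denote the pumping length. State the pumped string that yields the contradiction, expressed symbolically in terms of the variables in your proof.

Toward a contradiction, assume L is regular with pumping length p.
Take w = a^p b a^p, a palindrome of length 2p+1 ≥ p.
The pumping lemma gives a decomposition w = xyz where |xy| ≤ p and |y| ≥ 1.
Since the first p symbols of w are all a's and |xy| ≤ p, y lies entirely in the leading a-block: y = a^k for some k with 1 ≤ k ≤ p.
Pump with i = 2: xy^2z = a^{p+k} b a^p. Its reverse is a^p b a^{p+k}, which differs from xy^2z since k ≥ 1. So xy^2z is not a palindrome and xy^2z ∉ L.
Contradiction. Therefore L is not regular.

a^{p+k} b a^p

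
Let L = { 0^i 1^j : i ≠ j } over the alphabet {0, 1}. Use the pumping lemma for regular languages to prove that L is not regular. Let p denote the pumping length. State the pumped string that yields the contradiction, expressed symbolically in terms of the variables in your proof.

0^{p+p!} 1^{p+p!}

Assume L is regular; let p be its pumping constant.
Choose w = 0^p 1^{p+p!}. Since p ≠ p+p!, w ∈ L; and |w| ≥ p.
Write w = xyz as guaranteed by the lemma, with |xy| ≤ p and |y| > 0.
The first p characters of w are 0's, so xy (and hence y) consists only of 0's. Write y = 0^k, 1 ≤ k ≤ p.
Since 1 ≤ k ≤ p, k divides p!; set t = 1 + p!/k. Then xy^t z has p + (p!/k)·k = p + p! copies of 0. Now the 0-count equals the 1-count, so i ≠ j fails. So xy^t z = 0^{p+p!} 1^{p+p!} ∉ L.
This contradicts the pumping lemma, so L is not regular.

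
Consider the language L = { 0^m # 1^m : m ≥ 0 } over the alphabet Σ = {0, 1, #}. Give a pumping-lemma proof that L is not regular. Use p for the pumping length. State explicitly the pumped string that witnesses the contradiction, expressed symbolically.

Assume L is regular; let p be its pumping constant.
Take w = 0^p # 1^p ∈ L with |w| = 2p+1 ≥ p.
Write w = xyz as guaranteed by the lemma, with |xy| ≤ p and |y| ≥ 1.
The first p characters of w are 0's, so xy (and hence y) consists only of 0's. Write y = 0^k, 1 ≤ k ≤ p.
Pump with i = 2: xy^2z = 0^{p+k} # 1^p, which would require p+k = p. But k ≥ 1, so xy^2z ∉ L.
This is a contradiction; hence L is not regular.

0^{p+k} # 1^p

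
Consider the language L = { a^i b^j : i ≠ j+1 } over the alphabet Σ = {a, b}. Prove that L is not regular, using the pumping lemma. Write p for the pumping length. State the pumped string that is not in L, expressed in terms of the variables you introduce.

a^{p+p!} b^{p+p!-1}

Assume L is regular; let p be its pumping constant.
Choose w = a^p b^{p+p!-1}. Since p ≠ (p+p!-1)+1 = p+p!, w ∈ L; and |w| ≥ p.
Write w = xyz as guaranteed by the lemma, with |xy| ≤ p and |y| ≥ 1.
The first p characters of w are a's, so xy (and hence y) consists only of a's. Write y = a^k, 1 ≤ k ≤ p.
Since 1 ≤ k ≤ p, k divides p!; set t = 1 + p!/k. Then xy^t z has p + (p!/k)·k = p + p! copies of a. Now the a-count is p+p! and (b-count)+1 = (p+p!-1)+1 = p+p!, so i ≠ j+1 fails. So xy^t z = a^{p+p!} b^{p+p!-1} ∉ L.
Contradiction. Therefore L is not regular.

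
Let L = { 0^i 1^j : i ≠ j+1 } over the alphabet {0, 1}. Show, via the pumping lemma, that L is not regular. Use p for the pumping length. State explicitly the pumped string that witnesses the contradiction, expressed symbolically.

0^{p+p!} 1^{p+p!-1}

Toward a contradiction, assume L is regular with pumping length p.
Choose w = 0^p 1^{p+p!-1}. Since p ≠ (p+p!-1)+1 = p+p!, w ∈ L; and |w| ≥ p.
By the pumping lemma, w = xyz with |xy| ≤ p and |y| > 0.
Because |xy| ≤ p and w begins with p copies of 0, we have y = 0^k with 1 ≤ k ≤ p.
Since 1 ≤ k ≤ p, k divides p!; set t = 1 + p!/k. Then xy^t z has p + (p!/k)·k = p + p! copies of 0. Now the 0-count is p+p! and (1-count)+1 = (p+p!-1)+1 = p+p!, so i ≠ j+1 fails. So xy^t z = 0^{p+p!} 1^{p+p!-1} ∉ L.
This is a contradiction; hence L is not regular.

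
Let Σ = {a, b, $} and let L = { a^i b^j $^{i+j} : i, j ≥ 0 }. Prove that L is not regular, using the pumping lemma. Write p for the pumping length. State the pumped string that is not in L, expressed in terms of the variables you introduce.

Assume L is regular. Let p be the pumping length given by the pumping lemma.
Take w = a^p b^p $^{2p} ∈ L (with i=j=p, i+j=2p), |w| = 4p ≥ p.
Write w = xyz as guaranteed by the lemma, with |xy| ≤ p and |y| ≥ 1.
Because |xy| ≤ p and w begins with p copies of a, we have y = a^k with 1 ≤ k ≤ p.
Consider xy^2z = a^{p+k} b^p $^{2p}. Now the a- and b-counts sum to 2p+k, but the $-count is 2p ≠ 2p+k. So xy^2z ∉ L.
This contradicts the pumping lemma, so L is not regular.

a^{p+k} b^p $^{2p}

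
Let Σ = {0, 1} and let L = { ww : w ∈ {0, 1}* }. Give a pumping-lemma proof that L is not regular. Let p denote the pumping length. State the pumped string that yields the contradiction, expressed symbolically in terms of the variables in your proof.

Assume L is regular; let p be its pumping constant.
Take w = 0^p 1^p 0^p 1^p = uu where u = 0^p1^p; then w ∈ L and |w| = 4p ≥ p.
The pumping lemma gives a decomposition w = xyz where |xy| ≤ p and y is nonempty.
Because |xy| ≤ p and w begins with p copies of 0, we have y = 0^k with 1 ≤ k ≤ p.
Pump with i = 2: xy^2z = 0^{p+k} 1^p 0^p 1^p, of length 4p+k. Suppose this equals vv. The string starts with 0 and ends with 1, so v does too; thus the boundary between the two copies of v is a 1→0 transition. There is exactly one such transition, at position 2p+k, so |v| = 2p+k and |vv| = 4p+2k ≠ 4p+k since k ≥ 1. So xy^2z ∉ L.
This contradicts the pumping lemma, so L is not regular.

0^{p+k} 1^p 0^p 1^p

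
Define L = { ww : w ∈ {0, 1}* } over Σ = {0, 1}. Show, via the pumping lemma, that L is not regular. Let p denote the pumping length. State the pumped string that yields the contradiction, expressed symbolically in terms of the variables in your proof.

Toward a contradiction, assume L is regular with pumping length p.
Take w = 0^p 1^p 0^p 1^p = uu where u = 0^p1^p; then w ∈ L and |w| = 4p ≥ p.
Write w = xyz as guaranteed by the lemma, with |xy| ≤ p and |y| ≥ 1.
The first p characters of w are 0's, so xy (and hence y) consists only of 0's. Write y = 0^k, 1 ≤ k ≤ p.
Pump with i = 2: xy^2z = 0^{p+k} 1^p 0^p 1^p, of length 4p+k. Suppose this equals vv. The string starts with 0 and ends with 1, so v does too; thus the boundary between the two copies of v is a 1→0 transition. There is exactly one such transition, at position 2p+k, so |v| = 2p+k and |vv| = 4p+2k ≠ 4p+k since k ≥ 1. So xy^2z ∉ L.
This contradicts the pumping lemma, so L is not regular.

0^{p+k} 1^p 0^p 1^p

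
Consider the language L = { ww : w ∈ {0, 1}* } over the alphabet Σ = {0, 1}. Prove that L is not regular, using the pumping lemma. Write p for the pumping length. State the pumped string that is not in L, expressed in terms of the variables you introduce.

Suppose for contradiction that L is regular, and let p be the pumping length.
Take w = 0^p 1^p 0^p 1^p = uu where u = 0^p1^p; then w ∈ L and |w| = 4p ≥ p.
By the pumping lemma, w = xyz with |xy| ≤ p and |y| > 0.
Because |xy| ≤ p and w begins with p copies of 0, we have y = 0^k with 1 ≤ k ≤ p.
Pump with i = 2: xy^2z = 0^{p+k} 1^p 0^p 1^p, of length 4p+k. Suppose this equals vv. The string starts with 0 and ends with 1, so v does too; thus the boundary between the two copies of v is a 1→0 transition. There is exactly one such transition, at position 2p+k, so |v| = 2p+k and |vv| = 4p+2k ≠ 4p+k since k ≥ 1. So xy^2z ∉ L.
Contradiction. Therefore L is not regular.

0^{p+k} 1^p 0^p 1^p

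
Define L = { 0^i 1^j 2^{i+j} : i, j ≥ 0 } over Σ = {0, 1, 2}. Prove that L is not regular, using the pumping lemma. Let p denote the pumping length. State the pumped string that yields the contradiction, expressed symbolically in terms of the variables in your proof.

0^{p+k} 1^p 2^{2p}

Suppose for contradiction that L is regular, and let p be the pumping length.
Take w = 0^p 1^p 2^{2p} ∈ L (with i=j=p, i+j=2p), |w| = 4p ≥ p.
Write w = xyz as guaranteed by the lemma, with |xy| ≤ p and y is nonempty.
Since the first p symbols of w are all 0's and |xy| ≤ p, y lies entirely in the leading 0-block: y = 0^k for some k with 1 ≤ k ≤ p.
Consider xy^2z = 0^{p+k} 1^p 2^{2p}. Now the 0- and 1-counts sum to 2p+k, but the 2-count is 2p ≠ 2p+k. So xy^2z ∉ L.
This is a contradiction; hence L is not regular.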